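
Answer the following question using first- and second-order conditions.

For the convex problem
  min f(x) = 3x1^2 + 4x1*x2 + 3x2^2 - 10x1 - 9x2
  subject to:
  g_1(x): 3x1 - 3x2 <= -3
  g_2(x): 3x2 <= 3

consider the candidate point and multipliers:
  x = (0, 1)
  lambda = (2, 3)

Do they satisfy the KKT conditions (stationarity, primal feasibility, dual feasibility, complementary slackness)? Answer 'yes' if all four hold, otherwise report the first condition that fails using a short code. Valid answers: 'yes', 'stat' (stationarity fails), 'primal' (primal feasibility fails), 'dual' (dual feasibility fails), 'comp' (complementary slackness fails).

Gradient of f: grad f(x) = Q x + c = (-6, -3)
Constraint values g_i(x) = a_i^T x - b_i:
  g_1((0, 1)) = 0
  g_2((0, 1)) = 0
Stationarity residual: grad f(x) + sum_i lambda_i a_i = (0, 0)
  -> stationarity OK
Primal feasibility (all g_i <= 0): OK
Dual feasibility (all lambda_i >= 0): OK
Complementary slackness (lambda_i * g_i(x) = 0 for all i): OK

Verdict: yes, KKT holds.

yes


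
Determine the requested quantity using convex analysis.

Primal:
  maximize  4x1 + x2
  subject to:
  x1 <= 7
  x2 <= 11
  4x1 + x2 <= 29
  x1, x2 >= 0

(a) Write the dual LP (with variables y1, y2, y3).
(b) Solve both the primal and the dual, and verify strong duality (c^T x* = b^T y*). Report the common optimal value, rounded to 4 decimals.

The standard primal-dual pair for 'max c^T x s.t. A x <= b, x >= 0' is:
  Dual:  min b^T y  s.t.  A^T y >= c,  y >= 0.

So the dual LP is:
  minimize  7y1 + 11y2 + 29y3
  subject to:
    y1 + 4y3 >= 4
    y2 + y3 >= 1
    y1, y2, y3 >= 0

Solving the primal: x* = (4.5, 11).
  primal value c^T x* = 29.
Solving the dual: y* = (0, 0, 1).
  dual value b^T y* = 29.
Strong duality: c^T x* = b^T y*. Confirmed.

29


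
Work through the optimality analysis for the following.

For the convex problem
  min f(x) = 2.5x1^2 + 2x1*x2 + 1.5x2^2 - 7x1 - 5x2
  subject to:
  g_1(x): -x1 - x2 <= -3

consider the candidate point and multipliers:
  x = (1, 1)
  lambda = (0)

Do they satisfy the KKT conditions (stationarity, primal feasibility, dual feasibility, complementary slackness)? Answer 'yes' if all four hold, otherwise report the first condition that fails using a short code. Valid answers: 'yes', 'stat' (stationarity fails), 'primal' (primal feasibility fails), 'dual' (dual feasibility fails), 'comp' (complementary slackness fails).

Gradient of f: grad f(x) = Q x + c = (0, 0)
Constraint values g_i(x) = a_i^T x - b_i:
  g_1((1, 1)) = 1
Stationarity residual: grad f(x) + sum_i lambda_i a_i = (0, 0)
  -> stationarity OK
Primal feasibility (all g_i <= 0): FAILS
Dual feasibility (all lambda_i >= 0): OK
Complementary slackness (lambda_i * g_i(x) = 0 for all i): OK

Verdict: the first failing condition is primal_feasibility -> primal.

primal


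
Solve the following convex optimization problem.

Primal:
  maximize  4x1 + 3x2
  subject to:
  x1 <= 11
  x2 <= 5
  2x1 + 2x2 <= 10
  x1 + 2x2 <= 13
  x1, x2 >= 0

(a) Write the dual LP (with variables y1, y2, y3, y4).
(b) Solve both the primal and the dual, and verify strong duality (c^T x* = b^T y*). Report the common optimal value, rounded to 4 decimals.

The standard primal-dual pair for 'max c^T x s.t. A x <= b, x >= 0' is:
  Dual:  min b^T y  s.t.  A^T y >= c,  y >= 0.

So the dual LP is:
  minimize  11y1 + 5y2 + 10y3 + 13y4
  subject to:
    y1 + 2y3 + y4 >= 4
    y2 + 2y3 + 2y4 >= 3
    y1, y2, y3, y4 >= 0

Solving the primal: x* = (5, 0).
  primal value c^T x* = 20.
Solving the dual: y* = (0, 0, 2, 0).
  dual value b^T y* = 20.
Strong duality: c^T x* = b^T y*. Confirmed.

20


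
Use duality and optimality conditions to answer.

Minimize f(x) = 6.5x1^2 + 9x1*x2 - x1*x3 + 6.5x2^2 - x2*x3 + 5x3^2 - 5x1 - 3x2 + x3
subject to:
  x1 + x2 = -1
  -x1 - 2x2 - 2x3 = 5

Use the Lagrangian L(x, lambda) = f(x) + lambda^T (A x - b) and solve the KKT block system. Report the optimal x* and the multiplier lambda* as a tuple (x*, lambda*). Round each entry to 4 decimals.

Form the Lagrangian:
  L(x, lambda) = (1/2) x^T Q x + c^T x + lambda^T (A x - b)
Stationarity (grad_x L = 0): Q x + c + A^T lambda = 0.
Primal feasibility: A x = b.

This gives the KKT block system:
  [ Q   A^T ] [ x     ]   [-c ]
  [ A    0  ] [ lambda ] = [ b ]

Solving the linear system:
  x*      = (0.4286, -1.4286, -1.2857)
  lambda* = (5.5714, -5.4286)
  f(x*)   = 16.7857

x* = (0.4286, -1.4286, -1.2857), lambda* = (5.5714, -5.4286)


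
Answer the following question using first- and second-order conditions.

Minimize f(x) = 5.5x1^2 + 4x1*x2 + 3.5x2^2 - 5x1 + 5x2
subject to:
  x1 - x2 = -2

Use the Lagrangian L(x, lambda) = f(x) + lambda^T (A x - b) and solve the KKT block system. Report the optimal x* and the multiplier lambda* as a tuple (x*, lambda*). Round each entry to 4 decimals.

Form the Lagrangian:
  L(x, lambda) = (1/2) x^T Q x + c^T x + lambda^T (A x - b)
Stationarity (grad_x L = 0): Q x + c + A^T lambda = 0.
Primal feasibility: A x = b.

This gives the KKT block system:
  [ Q   A^T ] [ x     ]   [-c ]
  [ A    0  ] [ lambda ] = [ b ]

Solving the linear system:
  x*      = (-0.8462, 1.1538)
  lambda* = (9.6923)
  f(x*)   = 14.6923

x* = (-0.8462, 1.1538), lambda* = (9.6923)


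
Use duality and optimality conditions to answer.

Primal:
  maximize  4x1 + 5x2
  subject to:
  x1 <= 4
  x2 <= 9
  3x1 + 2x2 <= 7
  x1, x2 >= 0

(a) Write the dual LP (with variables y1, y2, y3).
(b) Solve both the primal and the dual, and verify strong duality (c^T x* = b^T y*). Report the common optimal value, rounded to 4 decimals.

The standard primal-dual pair for 'max c^T x s.t. A x <= b, x >= 0' is:
  Dual:  min b^T y  s.t.  A^T y >= c,  y >= 0.

So the dual LP is:
  minimize  4y1 + 9y2 + 7y3
  subject to:
    y1 + 3y3 >= 4
    y2 + 2y3 >= 5
    y1, y2, y3 >= 0

Solving the primal: x* = (0, 3.5).
  primal value c^T x* = 17.5.
Solving the dual: y* = (0, 0, 2.5).
  dual value b^T y* = 17.5.
Strong duality: c^T x* = b^T y*. Confirmed.

17.5


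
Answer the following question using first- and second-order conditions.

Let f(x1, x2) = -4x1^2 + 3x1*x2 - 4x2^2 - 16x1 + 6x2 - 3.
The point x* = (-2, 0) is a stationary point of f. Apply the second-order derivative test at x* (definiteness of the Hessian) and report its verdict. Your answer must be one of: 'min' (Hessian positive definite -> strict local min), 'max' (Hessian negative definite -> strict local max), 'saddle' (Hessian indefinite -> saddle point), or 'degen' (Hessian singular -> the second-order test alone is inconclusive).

Compute the Hessian H = grad^2 f:
  H = [[-8, 3], [3, -8]]
Verify stationarity: grad f(x*) = H x* + g = (0, 0).
Eigenvalues of H: -11, -5.
Both eigenvalues < 0, so H is negative definite -> x* is a strict local max.

max


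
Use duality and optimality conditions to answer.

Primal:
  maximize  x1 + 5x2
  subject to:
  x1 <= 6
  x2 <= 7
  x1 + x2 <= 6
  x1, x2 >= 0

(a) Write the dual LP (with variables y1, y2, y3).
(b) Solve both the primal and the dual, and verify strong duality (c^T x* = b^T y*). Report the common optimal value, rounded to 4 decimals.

The standard primal-dual pair for 'max c^T x s.t. A x <= b, x >= 0' is:
  Dual:  min b^T y  s.t.  A^T y >= c,  y >= 0.

So the dual LP is:
  minimize  6y1 + 7y2 + 6y3
  subject to:
    y1 + y3 >= 1
    y2 + y3 >= 5
    y1, y2, y3 >= 0

Solving the primal: x* = (0, 6).
  primal value c^T x* = 30.
Solving the dual: y* = (0, 0, 5).
  dual value b^T y* = 30.
Strong duality: c^T x* = b^T y*. Confirmed.

30


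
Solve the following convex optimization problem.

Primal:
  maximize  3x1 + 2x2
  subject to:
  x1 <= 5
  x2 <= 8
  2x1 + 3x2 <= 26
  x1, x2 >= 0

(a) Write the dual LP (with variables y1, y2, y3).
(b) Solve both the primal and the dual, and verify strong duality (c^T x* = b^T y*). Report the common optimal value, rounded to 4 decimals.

The standard primal-dual pair for 'max c^T x s.t. A x <= b, x >= 0' is:
  Dual:  min b^T y  s.t.  A^T y >= c,  y >= 0.

So the dual LP is:
  minimize  5y1 + 8y2 + 26y3
  subject to:
    y1 + 2y3 >= 3
    y2 + 3y3 >= 2
    y1, y2, y3 >= 0

Solving the primal: x* = (5, 5.3333).
  primal value c^T x* = 25.6667.
Solving the dual: y* = (1.6667, 0, 0.6667).
  dual value b^T y* = 25.6667.
Strong duality: c^T x* = b^T y*. Confirmed.

25.6667


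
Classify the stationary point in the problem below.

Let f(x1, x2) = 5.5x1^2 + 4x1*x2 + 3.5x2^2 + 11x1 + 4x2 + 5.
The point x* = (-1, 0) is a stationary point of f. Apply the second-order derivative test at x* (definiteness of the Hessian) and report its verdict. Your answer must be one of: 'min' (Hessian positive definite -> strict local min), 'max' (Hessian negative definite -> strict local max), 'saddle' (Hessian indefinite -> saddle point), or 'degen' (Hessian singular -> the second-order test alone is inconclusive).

Compute the Hessian H = grad^2 f:
  H = [[11, 4], [4, 7]]
Verify stationarity: grad f(x*) = H x* + g = (0, 0).
Eigenvalues of H: 4.5279, 13.4721.
Both eigenvalues > 0, so H is positive definite -> x* is a strict local min.

min


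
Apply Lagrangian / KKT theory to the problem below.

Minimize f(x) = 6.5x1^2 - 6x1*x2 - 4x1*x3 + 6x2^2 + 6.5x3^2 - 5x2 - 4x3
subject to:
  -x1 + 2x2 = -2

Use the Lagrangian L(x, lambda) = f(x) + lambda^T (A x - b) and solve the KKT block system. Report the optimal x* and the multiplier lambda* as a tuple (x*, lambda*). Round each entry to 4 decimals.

Form the Lagrangian:
  L(x, lambda) = (1/2) x^T Q x + c^T x + lambda^T (A x - b)
Stationarity (grad_x L = 0): Q x + c + A^T lambda = 0.
Primal feasibility: A x = b.

This gives the KKT block system:
  [ Q   A^T ] [ x     ]   [-c ]
  [ A    0  ] [ lambda ] = [ b ]

Solving the linear system:
  x*      = (0.4254, -0.7873, 0.4386)
  lambda* = (8.5)
  f(x*)   = 9.591

x* = (0.4254, -0.7873, 0.4386), lambda* = (8.5)


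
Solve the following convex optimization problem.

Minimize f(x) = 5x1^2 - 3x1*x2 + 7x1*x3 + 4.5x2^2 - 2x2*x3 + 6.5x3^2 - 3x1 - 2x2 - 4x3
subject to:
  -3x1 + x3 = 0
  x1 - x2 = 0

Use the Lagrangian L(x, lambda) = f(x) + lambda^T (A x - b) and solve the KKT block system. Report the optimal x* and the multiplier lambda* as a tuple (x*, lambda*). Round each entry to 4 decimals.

Form the Lagrangian:
  L(x, lambda) = (1/2) x^T Q x + c^T x + lambda^T (A x - b)
Stationarity (grad_x L = 0): Q x + c + A^T lambda = 0.
Primal feasibility: A x = b.

This gives the KKT block system:
  [ Q   A^T ] [ x     ]   [-c ]
  [ A    0  ] [ lambda ] = [ b ]

Solving the linear system:
  x*      = (0.1062, 0.1062, 0.3187)
  lambda* = (-0.675, -2)
  f(x*)   = -0.9031

x* = (0.1062, 0.1062, 0.3187), lambda* = (-0.675, -2)


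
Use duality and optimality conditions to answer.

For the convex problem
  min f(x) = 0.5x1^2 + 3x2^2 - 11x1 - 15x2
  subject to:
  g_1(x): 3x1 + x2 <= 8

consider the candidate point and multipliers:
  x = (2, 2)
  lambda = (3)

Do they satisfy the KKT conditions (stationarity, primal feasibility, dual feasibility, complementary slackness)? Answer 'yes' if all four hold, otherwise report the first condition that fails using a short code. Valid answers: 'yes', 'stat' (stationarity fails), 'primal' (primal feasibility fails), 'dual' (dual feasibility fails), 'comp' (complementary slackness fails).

Gradient of f: grad f(x) = Q x + c = (-9, -3)
Constraint values g_i(x) = a_i^T x - b_i:
  g_1((2, 2)) = 0
Stationarity residual: grad f(x) + sum_i lambda_i a_i = (0, 0)
  -> stationarity OK
Primal feasibility (all g_i <= 0): OK
Dual feasibility (all lambda_i >= 0): OK
Complementary slackness (lambda_i * g_i(x) = 0 for all i): OK

Verdict: yes, KKT holds.

yes


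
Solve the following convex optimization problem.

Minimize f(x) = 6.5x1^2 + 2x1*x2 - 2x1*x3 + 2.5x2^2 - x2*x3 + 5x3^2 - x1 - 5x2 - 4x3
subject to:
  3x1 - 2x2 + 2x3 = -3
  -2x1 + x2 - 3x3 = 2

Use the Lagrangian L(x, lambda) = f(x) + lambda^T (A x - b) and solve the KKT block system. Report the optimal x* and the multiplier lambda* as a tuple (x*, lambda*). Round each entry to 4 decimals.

Form the Lagrangian:
  L(x, lambda) = (1/2) x^T Q x + c^T x + lambda^T (A x - b)
Stationarity (grad_x L = 0): Q x + c + A^T lambda = 0.
Primal feasibility: A x = b.

This gives the KKT block system:
  [ Q   A^T ] [ x     ]   [-c ]
  [ A    0  ] [ lambda ] = [ b ]

Solving the linear system:
  x*      = (-0.2071, 0.9911, -0.1982)
  lambda* = (-1.8352, -3.4098)
  f(x*)   = -1.3207

x* = (-0.2071, 0.9911, -0.1982), lambda* = (-1.8352, -3.4098)


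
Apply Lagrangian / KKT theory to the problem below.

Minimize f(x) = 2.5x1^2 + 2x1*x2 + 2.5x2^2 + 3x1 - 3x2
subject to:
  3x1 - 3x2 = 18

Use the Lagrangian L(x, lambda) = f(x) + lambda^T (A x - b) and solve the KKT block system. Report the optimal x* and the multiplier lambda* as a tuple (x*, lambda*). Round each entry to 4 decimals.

Form the Lagrangian:
  L(x, lambda) = (1/2) x^T Q x + c^T x + lambda^T (A x - b)
Stationarity (grad_x L = 0): Q x + c + A^T lambda = 0.
Primal feasibility: A x = b.

This gives the KKT block system:
  [ Q   A^T ] [ x     ]   [-c ]
  [ A    0  ] [ lambda ] = [ b ]

Solving the linear system:
  x*      = (3, -3)
  lambda* = (-4)
  f(x*)   = 45

x* = (3, -3), lambda* = (-4)


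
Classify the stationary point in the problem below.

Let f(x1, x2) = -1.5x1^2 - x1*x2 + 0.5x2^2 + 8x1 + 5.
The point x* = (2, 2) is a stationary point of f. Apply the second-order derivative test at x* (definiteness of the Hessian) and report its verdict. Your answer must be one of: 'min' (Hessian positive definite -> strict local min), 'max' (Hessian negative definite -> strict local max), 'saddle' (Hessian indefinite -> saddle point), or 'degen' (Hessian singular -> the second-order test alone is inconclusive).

Compute the Hessian H = grad^2 f:
  H = [[-3, -1], [-1, 1]]
Verify stationarity: grad f(x*) = H x* + g = (0, 0).
Eigenvalues of H: -3.2361, 1.2361.
Eigenvalues have mixed signs, so H is indefinite -> x* is a saddle point.

saddle


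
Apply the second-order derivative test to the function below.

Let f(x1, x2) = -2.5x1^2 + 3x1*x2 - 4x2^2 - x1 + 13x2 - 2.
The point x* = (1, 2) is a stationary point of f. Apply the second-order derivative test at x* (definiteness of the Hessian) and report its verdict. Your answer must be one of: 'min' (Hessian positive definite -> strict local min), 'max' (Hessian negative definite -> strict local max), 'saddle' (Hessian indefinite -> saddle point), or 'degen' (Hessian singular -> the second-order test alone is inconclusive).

Compute the Hessian H = grad^2 f:
  H = [[-5, 3], [3, -8]]
Verify stationarity: grad f(x*) = H x* + g = (0, 0).
Eigenvalues of H: -9.8541, -3.1459.
Both eigenvalues < 0, so H is negative definite -> x* is a strict local max.

max


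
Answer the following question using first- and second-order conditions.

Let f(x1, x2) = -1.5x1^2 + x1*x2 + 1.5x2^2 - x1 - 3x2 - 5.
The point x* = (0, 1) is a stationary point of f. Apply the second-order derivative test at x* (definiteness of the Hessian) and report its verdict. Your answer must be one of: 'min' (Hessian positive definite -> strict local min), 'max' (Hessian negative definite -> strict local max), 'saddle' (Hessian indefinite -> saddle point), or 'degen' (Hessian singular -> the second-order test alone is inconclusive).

Compute the Hessian H = grad^2 f:
  H = [[-3, 1], [1, 3]]
Verify stationarity: grad f(x*) = H x* + g = (0, 0).
Eigenvalues of H: -3.1623, 3.1623.
Eigenvalues have mixed signs, so H is indefinite -> x* is a saddle point.

saddle


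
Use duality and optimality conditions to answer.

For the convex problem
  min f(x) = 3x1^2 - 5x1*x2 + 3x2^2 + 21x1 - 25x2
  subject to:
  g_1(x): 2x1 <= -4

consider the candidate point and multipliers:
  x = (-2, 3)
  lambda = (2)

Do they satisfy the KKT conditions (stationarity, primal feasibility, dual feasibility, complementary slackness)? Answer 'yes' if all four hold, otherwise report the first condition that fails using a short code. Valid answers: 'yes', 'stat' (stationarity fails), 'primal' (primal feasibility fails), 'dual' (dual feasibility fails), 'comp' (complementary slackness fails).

Gradient of f: grad f(x) = Q x + c = (-6, 3)
Constraint values g_i(x) = a_i^T x - b_i:
  g_1((-2, 3)) = 0
Stationarity residual: grad f(x) + sum_i lambda_i a_i = (-2, 3)
  -> stationarity FAILS
Primal feasibility (all g_i <= 0): OK
Dual feasibility (all lambda_i >= 0): OK
Complementary slackness (lambda_i * g_i(x) = 0 for all i): OK

Verdict: the first failing condition is stationarity -> stat.

stat


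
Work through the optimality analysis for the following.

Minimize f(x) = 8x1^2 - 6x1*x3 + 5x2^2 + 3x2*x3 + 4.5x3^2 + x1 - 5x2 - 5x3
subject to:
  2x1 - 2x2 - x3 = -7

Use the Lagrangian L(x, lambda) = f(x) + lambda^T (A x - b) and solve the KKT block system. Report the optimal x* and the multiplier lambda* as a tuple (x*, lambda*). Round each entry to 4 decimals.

Form the Lagrangian:
  L(x, lambda) = (1/2) x^T Q x + c^T x + lambda^T (A x - b)
Stationarity (grad_x L = 0): Q x + c + A^T lambda = 0.
Primal feasibility: A x = b.

This gives the KKT block system:
  [ Q   A^T ] [ x     ]   [-c ]
  [ A    0  ] [ lambda ] = [ b ]

Solving the linear system:
  x*      = (-1.1943, 2.3089, -0.0064)
  lambda* = (9.035)
  f(x*)   = 25.2691

x* = (-1.1943, 2.3089, -0.0064), lambda* = (9.035)


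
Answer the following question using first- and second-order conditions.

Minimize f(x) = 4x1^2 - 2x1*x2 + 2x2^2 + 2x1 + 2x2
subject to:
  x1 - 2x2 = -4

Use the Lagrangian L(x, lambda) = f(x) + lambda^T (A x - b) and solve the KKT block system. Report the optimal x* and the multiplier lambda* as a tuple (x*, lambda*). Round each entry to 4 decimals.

Form the Lagrangian:
  L(x, lambda) = (1/2) x^T Q x + c^T x + lambda^T (A x - b)
Stationarity (grad_x L = 0): Q x + c + A^T lambda = 0.
Primal feasibility: A x = b.

This gives the KKT block system:
  [ Q   A^T ] [ x     ]   [-c ]
  [ A    0  ] [ lambda ] = [ b ]

Solving the linear system:
  x*      = (-0.4286, 1.7857)
  lambda* = (5)
  f(x*)   = 11.3571

x* = (-0.4286, 1.7857), lambda* = (5)


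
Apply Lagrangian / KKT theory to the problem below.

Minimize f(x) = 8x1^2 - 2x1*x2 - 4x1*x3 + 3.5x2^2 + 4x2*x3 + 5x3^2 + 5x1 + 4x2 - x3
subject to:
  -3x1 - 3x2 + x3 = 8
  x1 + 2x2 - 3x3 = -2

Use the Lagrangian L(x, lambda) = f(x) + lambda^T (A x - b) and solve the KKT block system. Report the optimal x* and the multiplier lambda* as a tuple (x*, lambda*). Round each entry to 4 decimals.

Form the Lagrangian:
  L(x, lambda) = (1/2) x^T Q x + c^T x + lambda^T (A x - b)
Stationarity (grad_x L = 0): Q x + c + A^T lambda = 0.
Primal feasibility: A x = b.

This gives the KKT block system:
  [ Q   A^T ] [ x     ]   [-c ]
  [ A    0  ] [ lambda ] = [ b ]

Solving the linear system:
  x*      = (-1.4407, -1.4963, -0.8111)
  lambda* = (-5.5971, -4.9769)
  f(x*)   = 11.2225

x* = (-1.4407, -1.4963, -0.8111), lambda* = (-5.5971, -4.9769)


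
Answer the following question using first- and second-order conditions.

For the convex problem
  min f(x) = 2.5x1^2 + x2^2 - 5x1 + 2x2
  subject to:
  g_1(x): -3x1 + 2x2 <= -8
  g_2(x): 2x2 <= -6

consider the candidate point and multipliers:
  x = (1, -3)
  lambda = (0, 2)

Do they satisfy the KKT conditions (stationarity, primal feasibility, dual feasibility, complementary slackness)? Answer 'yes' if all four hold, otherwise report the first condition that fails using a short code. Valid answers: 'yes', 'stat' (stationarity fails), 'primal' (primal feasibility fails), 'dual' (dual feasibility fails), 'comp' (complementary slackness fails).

Gradient of f: grad f(x) = Q x + c = (0, -4)
Constraint values g_i(x) = a_i^T x - b_i:
  g_1((1, -3)) = -1
  g_2((1, -3)) = 0
Stationarity residual: grad f(x) + sum_i lambda_i a_i = (0, 0)
  -> stationarity OK
Primal feasibility (all g_i <= 0): OK
Dual feasibility (all lambda_i >= 0): OK
Complementary slackness (lambda_i * g_i(x) = 0 for all i): OK

Verdict: yes, KKT holds.

yes


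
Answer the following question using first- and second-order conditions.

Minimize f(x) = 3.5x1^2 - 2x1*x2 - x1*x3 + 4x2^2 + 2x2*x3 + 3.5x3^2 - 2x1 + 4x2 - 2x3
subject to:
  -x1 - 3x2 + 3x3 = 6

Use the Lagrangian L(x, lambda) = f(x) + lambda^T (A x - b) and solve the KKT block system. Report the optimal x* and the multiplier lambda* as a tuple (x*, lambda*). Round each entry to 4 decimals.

Form the Lagrangian:
  L(x, lambda) = (1/2) x^T Q x + c^T x + lambda^T (A x - b)
Stationarity (grad_x L = 0): Q x + c + A^T lambda = 0.
Primal feasibility: A x = b.

This gives the KKT block system:
  [ Q   A^T ] [ x     ]   [-c ]
  [ A    0  ] [ lambda ] = [ b ]

Solving the linear system:
  x*      = (0, -1.0526, 0.9474)
  lambda* = (-0.8421)
  f(x*)   = -0.5263

x* = (0, -1.0526, 0.9474), lambda* = (-0.8421)


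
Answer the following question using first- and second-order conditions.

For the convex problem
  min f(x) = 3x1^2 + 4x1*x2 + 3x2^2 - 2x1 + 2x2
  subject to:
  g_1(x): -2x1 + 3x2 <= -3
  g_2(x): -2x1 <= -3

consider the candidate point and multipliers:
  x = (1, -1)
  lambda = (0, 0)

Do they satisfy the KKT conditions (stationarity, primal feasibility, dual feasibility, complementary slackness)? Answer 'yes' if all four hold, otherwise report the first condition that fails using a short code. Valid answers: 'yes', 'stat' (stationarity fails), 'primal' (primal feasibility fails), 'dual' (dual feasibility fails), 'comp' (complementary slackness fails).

Gradient of f: grad f(x) = Q x + c = (0, 0)
Constraint values g_i(x) = a_i^T x - b_i:
  g_1((1, -1)) = -2
  g_2((1, -1)) = 1
Stationarity residual: grad f(x) + sum_i lambda_i a_i = (0, 0)
  -> stationarity OK
Primal feasibility (all g_i <= 0): FAILS
Dual feasibility (all lambda_i >= 0): OK
Complementary slackness (lambda_i * g_i(x) = 0 for all i): OK

Verdict: the first failing condition is primal_feasibility -> primal.

primal


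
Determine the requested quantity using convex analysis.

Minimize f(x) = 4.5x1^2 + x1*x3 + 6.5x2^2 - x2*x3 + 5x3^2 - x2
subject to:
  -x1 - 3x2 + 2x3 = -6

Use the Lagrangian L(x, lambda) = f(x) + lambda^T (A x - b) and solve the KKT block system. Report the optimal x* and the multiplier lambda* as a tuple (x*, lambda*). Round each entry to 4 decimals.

Form the Lagrangian:
  L(x, lambda) = (1/2) x^T Q x + c^T x + lambda^T (A x - b)
Stationarity (grad_x L = 0): Q x + c + A^T lambda = 0.
Primal feasibility: A x = b.

This gives the KKT block system:
  [ Q   A^T ] [ x     ]   [-c ]
  [ A    0  ] [ lambda ] = [ b ]

Solving the linear system:
  x*      = (0.6572, 1.1512, -0.9446)
  lambda* = (4.9701)
  f(x*)   = 14.3346

x* = (0.6572, 1.1512, -0.9446), lambda* = (4.9701)


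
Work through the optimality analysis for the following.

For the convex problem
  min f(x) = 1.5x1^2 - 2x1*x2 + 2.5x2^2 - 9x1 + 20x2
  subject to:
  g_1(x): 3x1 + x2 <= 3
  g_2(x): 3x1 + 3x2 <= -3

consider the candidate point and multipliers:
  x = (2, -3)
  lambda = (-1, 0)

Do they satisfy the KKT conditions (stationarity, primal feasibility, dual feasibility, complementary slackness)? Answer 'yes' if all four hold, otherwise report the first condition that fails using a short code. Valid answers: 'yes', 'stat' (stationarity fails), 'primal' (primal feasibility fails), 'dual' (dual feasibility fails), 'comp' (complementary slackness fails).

Gradient of f: grad f(x) = Q x + c = (3, 1)
Constraint values g_i(x) = a_i^T x - b_i:
  g_1((2, -3)) = 0
  g_2((2, -3)) = 0
Stationarity residual: grad f(x) + sum_i lambda_i a_i = (0, 0)
  -> stationarity OK
Primal feasibility (all g_i <= 0): OK
Dual feasibility (all lambda_i >= 0): FAILS
Complementary slackness (lambda_i * g_i(x) = 0 for all i): OK

Verdict: the first failing condition is dual_feasibility -> dual.

dual


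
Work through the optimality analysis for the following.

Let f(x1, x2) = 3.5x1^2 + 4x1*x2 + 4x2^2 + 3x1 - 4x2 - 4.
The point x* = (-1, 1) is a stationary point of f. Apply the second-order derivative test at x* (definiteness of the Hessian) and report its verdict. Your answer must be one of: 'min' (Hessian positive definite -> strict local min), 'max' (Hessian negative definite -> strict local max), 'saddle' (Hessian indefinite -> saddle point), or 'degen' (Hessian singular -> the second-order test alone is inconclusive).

Compute the Hessian H = grad^2 f:
  H = [[7, 4], [4, 8]]
Verify stationarity: grad f(x*) = H x* + g = (0, 0).
Eigenvalues of H: 3.4689, 11.5311.
Both eigenvalues > 0, so H is positive definite -> x* is a strict local min.

min


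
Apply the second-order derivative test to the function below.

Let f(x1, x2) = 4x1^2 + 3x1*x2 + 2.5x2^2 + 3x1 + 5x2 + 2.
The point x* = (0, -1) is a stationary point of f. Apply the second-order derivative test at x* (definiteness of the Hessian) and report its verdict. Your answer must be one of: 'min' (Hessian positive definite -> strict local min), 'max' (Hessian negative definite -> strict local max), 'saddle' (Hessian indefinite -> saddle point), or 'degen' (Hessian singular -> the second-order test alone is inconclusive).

Compute the Hessian H = grad^2 f:
  H = [[8, 3], [3, 5]]
Verify stationarity: grad f(x*) = H x* + g = (0, 0).
Eigenvalues of H: 3.1459, 9.8541.
Both eigenvalues > 0, so H is positive definite -> x* is a strict local min.

min


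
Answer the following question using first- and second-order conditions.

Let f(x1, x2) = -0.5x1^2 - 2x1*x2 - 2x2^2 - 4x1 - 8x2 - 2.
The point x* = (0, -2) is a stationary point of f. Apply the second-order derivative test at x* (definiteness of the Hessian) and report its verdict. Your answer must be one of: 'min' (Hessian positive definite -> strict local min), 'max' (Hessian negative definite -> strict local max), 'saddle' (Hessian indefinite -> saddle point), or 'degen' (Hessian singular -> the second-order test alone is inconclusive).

Compute the Hessian H = grad^2 f:
  H = [[-1, -2], [-2, -4]]
Verify stationarity: grad f(x*) = H x* + g = (0, 0).
Eigenvalues of H: -5, 0.
H has a zero eigenvalue (singular; negative semidefinite but not definite), so H is neither positive definite, negative definite, nor indefinite. The second-order test alone is inconclusive -> degen.
(Indeed, f is constant along the null direction of H through x*, so x* is not a strict local extremum.)

degen


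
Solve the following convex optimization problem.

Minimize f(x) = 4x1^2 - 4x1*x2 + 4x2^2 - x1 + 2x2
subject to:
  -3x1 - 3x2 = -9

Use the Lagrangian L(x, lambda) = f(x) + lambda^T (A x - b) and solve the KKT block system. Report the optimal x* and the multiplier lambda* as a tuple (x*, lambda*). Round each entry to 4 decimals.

Form the Lagrangian:
  L(x, lambda) = (1/2) x^T Q x + c^T x + lambda^T (A x - b)
Stationarity (grad_x L = 0): Q x + c + A^T lambda = 0.
Primal feasibility: A x = b.

This gives the KKT block system:
  [ Q   A^T ] [ x     ]   [-c ]
  [ A    0  ] [ lambda ] = [ b ]

Solving the linear system:
  x*      = (1.625, 1.375)
  lambda* = (2.1667)
  f(x*)   = 10.3125

x* = (1.625, 1.375), lambda* = (2.1667)


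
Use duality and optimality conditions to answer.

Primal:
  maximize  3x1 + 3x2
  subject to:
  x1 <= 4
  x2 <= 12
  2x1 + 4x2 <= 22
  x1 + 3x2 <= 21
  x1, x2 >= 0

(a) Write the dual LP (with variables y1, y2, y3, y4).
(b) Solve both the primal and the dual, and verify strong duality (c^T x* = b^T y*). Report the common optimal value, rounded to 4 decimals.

The standard primal-dual pair for 'max c^T x s.t. A x <= b, x >= 0' is:
  Dual:  min b^T y  s.t.  A^T y >= c,  y >= 0.

So the dual LP is:
  minimize  4y1 + 12y2 + 22y3 + 21y4
  subject to:
    y1 + 2y3 + y4 >= 3
    y2 + 4y3 + 3y4 >= 3
    y1, y2, y3, y4 >= 0

Solving the primal: x* = (4, 3.5).
  primal value c^T x* = 22.5.
Solving the dual: y* = (1.5, 0, 0.75, 0).
  dual value b^T y* = 22.5.
Strong duality: c^T x* = b^T y*. Confirmed.

22.5


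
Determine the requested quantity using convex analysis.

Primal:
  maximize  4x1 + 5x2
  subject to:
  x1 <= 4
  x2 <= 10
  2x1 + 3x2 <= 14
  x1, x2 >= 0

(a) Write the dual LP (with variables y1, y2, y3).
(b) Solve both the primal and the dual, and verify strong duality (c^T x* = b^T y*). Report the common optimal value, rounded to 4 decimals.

The standard primal-dual pair for 'max c^T x s.t. A x <= b, x >= 0' is:
  Dual:  min b^T y  s.t.  A^T y >= c,  y >= 0.

So the dual LP is:
  minimize  4y1 + 10y2 + 14y3
  subject to:
    y1 + 2y3 >= 4
    y2 + 3y3 >= 5
    y1, y2, y3 >= 0

Solving the primal: x* = (4, 2).
  primal value c^T x* = 26.
Solving the dual: y* = (0.6667, 0, 1.6667).
  dual value b^T y* = 26.
Strong duality: c^T x* = b^T y*. Confirmed.

26


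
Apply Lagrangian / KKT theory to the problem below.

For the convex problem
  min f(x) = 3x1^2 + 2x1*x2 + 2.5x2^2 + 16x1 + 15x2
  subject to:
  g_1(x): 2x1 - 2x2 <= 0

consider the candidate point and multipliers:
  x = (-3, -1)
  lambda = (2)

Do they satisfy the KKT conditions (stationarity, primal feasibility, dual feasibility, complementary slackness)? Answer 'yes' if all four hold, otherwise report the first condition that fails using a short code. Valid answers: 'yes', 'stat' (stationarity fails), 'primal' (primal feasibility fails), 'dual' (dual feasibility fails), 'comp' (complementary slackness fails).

Gradient of f: grad f(x) = Q x + c = (-4, 4)
Constraint values g_i(x) = a_i^T x - b_i:
  g_1((-3, -1)) = -4
Stationarity residual: grad f(x) + sum_i lambda_i a_i = (0, 0)
  -> stationarity OK
Primal feasibility (all g_i <= 0): OK
Dual feasibility (all lambda_i >= 0): OK
Complementary slackness (lambda_i * g_i(x) = 0 for all i): FAILS

Verdict: the first failing condition is complementary_slackness -> comp.

comp


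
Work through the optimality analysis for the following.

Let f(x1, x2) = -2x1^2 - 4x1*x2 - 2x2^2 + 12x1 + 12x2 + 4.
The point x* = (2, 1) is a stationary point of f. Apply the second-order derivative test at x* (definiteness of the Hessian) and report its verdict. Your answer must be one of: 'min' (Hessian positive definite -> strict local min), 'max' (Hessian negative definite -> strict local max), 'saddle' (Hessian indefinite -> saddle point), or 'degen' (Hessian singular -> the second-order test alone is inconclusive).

Compute the Hessian H = grad^2 f:
  H = [[-4, -4], [-4, -4]]
Verify stationarity: grad f(x*) = H x* + g = (0, 0).
Eigenvalues of H: -8, 0.
H has a zero eigenvalue (singular; negative semidefinite but not definite), so H is neither positive definite, negative definite, nor indefinite. The second-order test alone is inconclusive -> degen.
(Indeed, f is constant along the null direction of H through x*, so x* is not a strict local extremum.)

degen


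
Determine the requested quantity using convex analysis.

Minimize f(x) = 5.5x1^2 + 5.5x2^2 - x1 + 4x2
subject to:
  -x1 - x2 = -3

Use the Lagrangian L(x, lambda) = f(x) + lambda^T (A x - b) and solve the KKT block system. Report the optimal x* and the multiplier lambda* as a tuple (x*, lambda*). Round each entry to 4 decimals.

Form the Lagrangian:
  L(x, lambda) = (1/2) x^T Q x + c^T x + lambda^T (A x - b)
Stationarity (grad_x L = 0): Q x + c + A^T lambda = 0.
Primal feasibility: A x = b.

This gives the KKT block system:
  [ Q   A^T ] [ x     ]   [-c ]
  [ A    0  ] [ lambda ] = [ b ]

Solving the linear system:
  x*      = (1.7273, 1.2727)
  lambda* = (18)
  f(x*)   = 28.6818

x* = (1.7273, 1.2727), lambda* = (18)


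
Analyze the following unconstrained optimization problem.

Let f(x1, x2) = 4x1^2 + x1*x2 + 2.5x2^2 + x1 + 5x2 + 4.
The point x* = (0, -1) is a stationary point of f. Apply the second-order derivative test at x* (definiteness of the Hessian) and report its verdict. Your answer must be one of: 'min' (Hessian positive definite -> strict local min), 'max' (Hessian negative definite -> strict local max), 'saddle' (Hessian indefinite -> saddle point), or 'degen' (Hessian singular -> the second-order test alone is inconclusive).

Compute the Hessian H = grad^2 f:
  H = [[8, 1], [1, 5]]
Verify stationarity: grad f(x*) = H x* + g = (0, 0).
Eigenvalues of H: 4.6972, 8.3028.
Both eigenvalues > 0, so H is positive definite -> x* is a strict local min.

min


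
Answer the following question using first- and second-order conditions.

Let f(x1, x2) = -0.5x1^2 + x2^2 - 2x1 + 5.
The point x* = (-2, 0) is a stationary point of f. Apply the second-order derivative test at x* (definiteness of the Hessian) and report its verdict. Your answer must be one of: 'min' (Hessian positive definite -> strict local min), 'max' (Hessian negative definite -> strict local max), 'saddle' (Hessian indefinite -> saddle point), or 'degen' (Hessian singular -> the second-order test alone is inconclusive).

Compute the Hessian H = grad^2 f:
  H = [[-1, 0], [0, 2]]
Verify stationarity: grad f(x*) = H x* + g = (0, 0).
Eigenvalues of H: -1, 2.
Eigenvalues have mixed signs, so H is indefinite -> x* is a saddle point.

saddle


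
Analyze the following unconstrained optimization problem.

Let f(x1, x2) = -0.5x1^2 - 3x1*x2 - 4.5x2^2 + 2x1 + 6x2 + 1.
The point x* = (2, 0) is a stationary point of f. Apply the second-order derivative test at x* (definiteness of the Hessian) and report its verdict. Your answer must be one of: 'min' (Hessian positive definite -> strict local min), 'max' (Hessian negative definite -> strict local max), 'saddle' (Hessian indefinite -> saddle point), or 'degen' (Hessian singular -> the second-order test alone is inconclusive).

Compute the Hessian H = grad^2 f:
  H = [[-1, -3], [-3, -9]]
Verify stationarity: grad f(x*) = H x* + g = (0, 0).
Eigenvalues of H: -10, 0.
H has a zero eigenvalue (singular; negative semidefinite but not definite), so H is neither positive definite, negative definite, nor indefinite. The second-order test alone is inconclusive -> degen.
(Indeed, f is constant along the null direction of H through x*, so x* is not a strict local extremum.)

degen


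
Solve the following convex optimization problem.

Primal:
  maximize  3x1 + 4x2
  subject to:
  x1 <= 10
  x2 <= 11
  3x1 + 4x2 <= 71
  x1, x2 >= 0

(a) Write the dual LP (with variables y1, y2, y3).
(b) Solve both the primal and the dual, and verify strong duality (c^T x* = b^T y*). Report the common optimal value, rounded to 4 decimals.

The standard primal-dual pair for 'max c^T x s.t. A x <= b, x >= 0' is:
  Dual:  min b^T y  s.t.  A^T y >= c,  y >= 0.

So the dual LP is:
  minimize  10y1 + 11y2 + 71y3
  subject to:
    y1 + 3y3 >= 3
    y2 + 4y3 >= 4
    y1, y2, y3 >= 0

Solving the primal: x* = (9, 11).
  primal value c^T x* = 71.
Solving the dual: y* = (0, 0, 1).
  dual value b^T y* = 71.
Strong duality: c^T x* = b^T y*. Confirmed.

71


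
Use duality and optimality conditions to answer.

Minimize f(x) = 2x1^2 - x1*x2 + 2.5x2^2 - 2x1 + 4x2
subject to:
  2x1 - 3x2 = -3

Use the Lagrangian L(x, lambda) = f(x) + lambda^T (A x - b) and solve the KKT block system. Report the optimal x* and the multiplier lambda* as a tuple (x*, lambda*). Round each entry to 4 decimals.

Form the Lagrangian:
  L(x, lambda) = (1/2) x^T Q x + c^T x + lambda^T (A x - b)
Stationarity (grad_x L = 0): Q x + c + A^T lambda = 0.
Primal feasibility: A x = b.

This gives the KKT block system:
  [ Q   A^T ] [ x     ]   [-c ]
  [ A    0  ] [ lambda ] = [ b ]

Solving the linear system:
  x*      = (-0.6136, 0.5909)
  lambda* = (2.5227)
  f(x*)   = 5.5795

x* = (-0.6136, 0.5909), lambda* = (2.5227)


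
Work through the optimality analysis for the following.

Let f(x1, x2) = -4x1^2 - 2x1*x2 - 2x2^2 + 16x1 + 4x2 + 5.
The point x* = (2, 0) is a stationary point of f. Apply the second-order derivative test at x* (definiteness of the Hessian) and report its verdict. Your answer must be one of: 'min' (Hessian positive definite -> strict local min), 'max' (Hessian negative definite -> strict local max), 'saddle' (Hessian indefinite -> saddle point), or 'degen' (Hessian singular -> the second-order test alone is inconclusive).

Compute the Hessian H = grad^2 f:
  H = [[-8, -2], [-2, -4]]
Verify stationarity: grad f(x*) = H x* + g = (0, 0).
Eigenvalues of H: -8.8284, -3.1716.
Both eigenvalues < 0, so H is negative definite -> x* is a strict local max.

max


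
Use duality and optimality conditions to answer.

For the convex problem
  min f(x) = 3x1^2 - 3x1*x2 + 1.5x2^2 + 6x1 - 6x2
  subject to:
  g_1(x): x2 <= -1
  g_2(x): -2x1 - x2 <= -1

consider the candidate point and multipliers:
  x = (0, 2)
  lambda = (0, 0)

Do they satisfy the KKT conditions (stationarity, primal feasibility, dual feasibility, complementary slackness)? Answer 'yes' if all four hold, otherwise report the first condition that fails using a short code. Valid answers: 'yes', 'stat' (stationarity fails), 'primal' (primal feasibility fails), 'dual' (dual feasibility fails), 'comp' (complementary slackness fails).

Gradient of f: grad f(x) = Q x + c = (0, 0)
Constraint values g_i(x) = a_i^T x - b_i:
  g_1((0, 2)) = 3
  g_2((0, 2)) = -1
Stationarity residual: grad f(x) + sum_i lambda_i a_i = (0, 0)
  -> stationarity OK
Primal feasibility (all g_i <= 0): FAILS
Dual feasibility (all lambda_i >= 0): OK
Complementary slackness (lambda_i * g_i(x) = 0 for all i): OK

Verdict: the first failing condition is primal_feasibility -> primal.

primal


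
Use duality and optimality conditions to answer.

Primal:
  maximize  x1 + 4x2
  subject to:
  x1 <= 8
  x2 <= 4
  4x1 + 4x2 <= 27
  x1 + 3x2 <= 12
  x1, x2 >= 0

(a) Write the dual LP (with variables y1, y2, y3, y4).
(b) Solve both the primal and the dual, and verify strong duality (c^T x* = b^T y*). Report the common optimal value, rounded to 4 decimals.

The standard primal-dual pair for 'max c^T x s.t. A x <= b, x >= 0' is:
  Dual:  min b^T y  s.t.  A^T y >= c,  y >= 0.

So the dual LP is:
  minimize  8y1 + 4y2 + 27y3 + 12y4
  subject to:
    y1 + 4y3 + y4 >= 1
    y2 + 4y3 + 3y4 >= 4
    y1, y2, y3, y4 >= 0

Solving the primal: x* = (0, 4).
  primal value c^T x* = 16.
Solving the dual: y* = (0, 1, 0, 1).
  dual value b^T y* = 16.
Strong duality: c^T x* = b^T y*. Confirmed.

16


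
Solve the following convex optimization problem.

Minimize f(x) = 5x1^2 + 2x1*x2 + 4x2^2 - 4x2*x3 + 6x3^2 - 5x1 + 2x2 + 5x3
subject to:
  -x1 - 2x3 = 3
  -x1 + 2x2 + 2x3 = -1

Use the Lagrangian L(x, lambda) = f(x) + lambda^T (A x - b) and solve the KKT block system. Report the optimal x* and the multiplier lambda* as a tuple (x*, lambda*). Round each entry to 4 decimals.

Form the Lagrangian:
  L(x, lambda) = (1/2) x^T Q x + c^T x + lambda^T (A x - b)
Stationarity (grad_x L = 0): Q x + c + A^T lambda = 0.
Primal feasibility: A x = b.

This gives the KKT block system:
  [ Q   A^T ] [ x     ]   [-c ]
  [ A    0  ] [ lambda ] = [ b ]

Solving the linear system:
  x*      = (-0.7414, 0.2586, -1.1293)
  lambda* = (-8.3448, -3.5517)
  f(x*)   = 10.0302

x* = (-0.7414, 0.2586, -1.1293), lambda* = (-8.3448, -3.5517)


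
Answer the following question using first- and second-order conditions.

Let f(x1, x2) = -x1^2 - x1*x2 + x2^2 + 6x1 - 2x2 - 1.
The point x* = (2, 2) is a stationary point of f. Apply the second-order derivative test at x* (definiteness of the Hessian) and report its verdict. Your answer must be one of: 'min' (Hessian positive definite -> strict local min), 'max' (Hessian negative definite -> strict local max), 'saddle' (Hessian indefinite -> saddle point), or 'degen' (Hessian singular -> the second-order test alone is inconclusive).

Compute the Hessian H = grad^2 f:
  H = [[-2, -1], [-1, 2]]
Verify stationarity: grad f(x*) = H x* + g = (0, 0).
Eigenvalues of H: -2.2361, 2.2361.
Eigenvalues have mixed signs, so H is indefinite -> x* is a saddle point.

saddle


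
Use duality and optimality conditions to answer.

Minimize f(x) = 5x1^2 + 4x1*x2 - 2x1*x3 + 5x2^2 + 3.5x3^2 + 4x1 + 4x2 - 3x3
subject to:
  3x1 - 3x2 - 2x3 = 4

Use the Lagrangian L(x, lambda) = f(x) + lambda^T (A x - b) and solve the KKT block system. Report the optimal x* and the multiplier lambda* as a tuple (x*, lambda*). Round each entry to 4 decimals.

Form the Lagrangian:
  L(x, lambda) = (1/2) x^T Q x + c^T x + lambda^T (A x - b)
Stationarity (grad_x L = 0): Q x + c + A^T lambda = 0.
Primal feasibility: A x = b.

This gives the KKT block system:
  [ Q   A^T ] [ x     ]   [-c ]
  [ A    0  ] [ lambda ] = [ b ]

Solving the linear system:
  x*      = (0.4456, -0.9942, 0.1597)
  lambda* = (-1.3866)
  f(x*)   = 1.4363

x* = (0.4456, -0.9942, 0.1597), lambda* = (-1.3866)
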